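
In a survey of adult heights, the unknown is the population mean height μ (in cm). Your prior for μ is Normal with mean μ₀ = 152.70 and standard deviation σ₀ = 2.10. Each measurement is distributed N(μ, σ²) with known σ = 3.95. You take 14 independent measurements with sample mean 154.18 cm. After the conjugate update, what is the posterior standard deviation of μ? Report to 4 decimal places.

For Normal data with known variance σ², a Normal(μ₀, σ₀²) prior on μ is conjugate. Posterior precision = 1/σ₀² + n/σ²; posterior mean is the precision-weighted average of μ₀ and x̄.
σ₀² = 2.10² = 4.41, σ² = 3.95² = 15.6025; σ² + n·σ₀² = 15.6025 + 14·4.41 = 77.3425.
Posterior precision = 1/σ₀² + n/σ² = 1/4.41 + 14/15.6025 = (σ² + n·σ₀²)/(σ₀²σ²) = 77.3425/(4.41·15.6025); posterior variance σₙ² = σ₀²σ²/(σ² + n·σ₀²) = 4.41·15.6025/77.3425 = 0.889641.
Posterior SD = √σₙ² = √(4.41·15.6025/77.3425) = 0.9432.

0.9432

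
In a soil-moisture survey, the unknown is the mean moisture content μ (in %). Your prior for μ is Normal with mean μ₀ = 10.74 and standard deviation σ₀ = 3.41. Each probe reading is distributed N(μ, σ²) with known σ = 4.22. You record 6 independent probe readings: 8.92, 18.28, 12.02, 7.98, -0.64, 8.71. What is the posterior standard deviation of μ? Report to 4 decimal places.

For Normal data with known variance σ², a Normal(μ₀, σ₀²) prior on μ is conjugate. Posterior precision = 1/σ₀² + n/σ²; posterior mean is the precision-weighted average of μ₀ and x̄.
σ₀² = 3.41² = 11.6281, σ² = 4.22² = 17.8084; σ² + n·σ₀² = 17.8084 + 6·11.6281 = 87.577.
Posterior precision = 1/σ₀² + n/σ² = 1/11.6281 + 6/17.8084 = (σ² + n·σ₀²)/(σ₀²σ²) = 87.577/(11.6281·17.8084); posterior variance σₙ² = σ₀²σ²/(σ² + n·σ₀²) = 11.6281·17.8084/87.577 = 2.364523.
Posterior SD = √σₙ² = √(11.6281·17.8084/87.577) = 1.5377.

1.5377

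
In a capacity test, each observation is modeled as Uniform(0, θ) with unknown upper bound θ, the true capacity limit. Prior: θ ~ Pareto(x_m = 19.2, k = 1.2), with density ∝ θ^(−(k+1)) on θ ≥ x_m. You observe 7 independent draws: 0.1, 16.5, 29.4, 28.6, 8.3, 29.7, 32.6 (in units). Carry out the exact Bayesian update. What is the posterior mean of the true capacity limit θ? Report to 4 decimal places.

A Pareto(scale x_m, shape k) prior on the upper bound θ of Uniform(0, θ) is conjugate: posterior is Pareto(max(x_m, max xᵢ), k + n).
Sample maximum = 32.6; prior scale x_m = 19.2 → posterior scale = max = 32.6.
Posterior shape = 1.2 + 7 = 8.2.
E[θ|data] = k·x_m/(k−1) = 8.2·32.6/7.2 = 37.1278.

37.1278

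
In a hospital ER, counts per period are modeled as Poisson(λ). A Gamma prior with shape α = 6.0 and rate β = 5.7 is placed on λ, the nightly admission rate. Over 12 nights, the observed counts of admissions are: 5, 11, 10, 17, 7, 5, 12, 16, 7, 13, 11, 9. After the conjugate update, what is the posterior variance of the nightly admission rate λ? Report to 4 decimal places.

With a Gamma(shape α, rate β) prior, the Poisson likelihood is conjugate: the posterior is Gamma(α + ΣXᵢ, β + n).
Sum of counts S = 123 over n = 12 nights.
Posterior: Gamma(α+S, β+n) = Gamma(6.0+123, 5.7+12) = Gamma(129.0, 17.7).
Var = α/β² = 129.0/17.7² = 0.4118.

0.4118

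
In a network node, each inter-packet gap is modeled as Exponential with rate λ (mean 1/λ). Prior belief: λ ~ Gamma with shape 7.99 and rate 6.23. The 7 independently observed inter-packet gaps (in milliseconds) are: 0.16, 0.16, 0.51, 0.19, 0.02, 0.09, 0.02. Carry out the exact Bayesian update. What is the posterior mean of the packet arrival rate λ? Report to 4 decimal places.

2.0312

With a Gamma(shape α, rate β) prior on the exponential rate λ, the posterior after n observations with total T = Σxᵢ is Gamma(α+n, β+T).
Sum of observations T = 1.15 milliseconds; n = 7.
Posterior: Gamma(7.99+7, 6.23+1.15) = Gamma(14.99, 7.38).
Posterior mean of λ = α/β = 14.99/7.38 = 2.0312.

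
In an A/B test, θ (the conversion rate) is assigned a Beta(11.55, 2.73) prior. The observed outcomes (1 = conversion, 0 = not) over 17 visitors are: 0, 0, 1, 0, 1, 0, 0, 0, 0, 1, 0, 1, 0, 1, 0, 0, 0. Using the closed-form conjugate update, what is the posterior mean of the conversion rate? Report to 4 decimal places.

0.5291

The Beta prior is conjugate to a Binomial/Bernoulli likelihood; the update adds successes to α and failures to β.
Posterior: Beta(α+k, β+n−k) = Beta(11.55+5, 2.73+12) = Beta(16.55, 14.73).
Posterior mean = α/(α+β) = 16.55/31.28 = 0.5291.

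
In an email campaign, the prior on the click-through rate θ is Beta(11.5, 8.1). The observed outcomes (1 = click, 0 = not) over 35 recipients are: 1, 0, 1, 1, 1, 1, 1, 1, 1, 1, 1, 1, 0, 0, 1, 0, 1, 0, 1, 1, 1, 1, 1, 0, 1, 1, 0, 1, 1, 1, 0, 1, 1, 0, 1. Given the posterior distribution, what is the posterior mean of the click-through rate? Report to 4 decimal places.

The Beta prior is conjugate to a Binomial/Bernoulli likelihood; the update adds successes to α and failures to β.
Posterior: Beta(α+k, β+n−k) = Beta(11.5+26, 8.1+9) = Beta(37.5, 17.1).
Posterior mean = α/(α+β) = 37.5/54.6 = 0.6868.

0.6868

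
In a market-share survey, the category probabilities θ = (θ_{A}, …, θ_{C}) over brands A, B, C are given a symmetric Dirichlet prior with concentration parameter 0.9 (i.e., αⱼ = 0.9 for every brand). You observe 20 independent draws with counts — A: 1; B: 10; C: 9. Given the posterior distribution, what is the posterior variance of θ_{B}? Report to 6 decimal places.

The Dirichlet prior is conjugate to the Multinomial likelihood: each posterior αⱼ = prior αⱼ + observed count nⱼ.
Posterior concentration: (1.9, 10.9, 9.9), total = 22.7.
Var[θ_j] = α_j(Σα−α_j)/((Σα)²(Σα+1)) = 10.9·11.8/(22.7²·23.7) = 0.010532.

0.010532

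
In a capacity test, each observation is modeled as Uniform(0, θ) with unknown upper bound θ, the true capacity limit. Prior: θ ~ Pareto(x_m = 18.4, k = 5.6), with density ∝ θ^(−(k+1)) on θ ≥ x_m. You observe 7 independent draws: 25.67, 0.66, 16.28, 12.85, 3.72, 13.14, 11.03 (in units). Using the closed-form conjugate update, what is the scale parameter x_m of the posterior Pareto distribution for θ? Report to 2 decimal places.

A Pareto(scale x_m, shape k) prior on the upper bound θ of Uniform(0, θ) is conjugate: posterior is Pareto(max(x_m, max xᵢ), k + n).
Sample maximum = 25.67; prior scale x_m = 18.4 → posterior scale = max = 25.67.
Posterior shape = 5.6 + 7 = 12.6.
Posterior scale x_m = 25.67.

25.67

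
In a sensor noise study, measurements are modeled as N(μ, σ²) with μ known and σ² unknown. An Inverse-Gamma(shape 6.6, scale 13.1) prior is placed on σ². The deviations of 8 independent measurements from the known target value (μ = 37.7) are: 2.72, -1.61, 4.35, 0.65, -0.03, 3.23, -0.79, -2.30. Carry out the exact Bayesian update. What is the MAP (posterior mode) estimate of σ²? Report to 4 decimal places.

With known mean μ and an Inverse-Gamma(α, β) prior on σ², the Normal likelihood is conjugate: posterior is Inv-Gamma(α + n/2, β + Σ(xᵢ−μ)²/2).
Σ(xᵢ−μ)² = (2.72)² + (-1.61)² + (4.35)² + (0.65)² + (-0.03)² + (3.23)² + (-0.79)² + (-2.30)² = 45.6834.
Posterior: Inv-Gamma(6.6 + 8/2, 13.1 + 45.6834/2) = Inv-Gamma(10.60, 35.94170).
Mode = β/(α+1) = 35.94170/11.60 = 3.0984.

3.0984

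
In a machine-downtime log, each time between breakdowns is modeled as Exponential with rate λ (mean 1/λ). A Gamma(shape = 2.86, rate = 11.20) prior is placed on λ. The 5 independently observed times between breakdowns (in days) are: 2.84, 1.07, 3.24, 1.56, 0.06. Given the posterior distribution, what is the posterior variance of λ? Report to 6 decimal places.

0.019709

With a Gamma(shape α, rate β) prior on the exponential rate λ, the posterior after n observations with total T = Σxᵢ is Gamma(α+n, β+T).
Sum of observations T = 8.77 days; n = 5.
Posterior: Gamma(2.86+5, 11.20+8.77) = Gamma(7.86, 19.97).
Var = α/β² = 0.019709.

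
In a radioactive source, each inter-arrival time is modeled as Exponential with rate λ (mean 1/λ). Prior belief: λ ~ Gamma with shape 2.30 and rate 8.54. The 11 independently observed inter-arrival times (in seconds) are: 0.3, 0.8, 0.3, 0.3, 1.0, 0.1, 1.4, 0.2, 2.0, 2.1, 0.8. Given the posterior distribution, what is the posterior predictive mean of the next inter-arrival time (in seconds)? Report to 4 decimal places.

With a Gamma(shape α, rate β) prior on the exponential rate λ, the posterior after n observations with total T = Σxᵢ is Gamma(α+n, β+T).
Sum of observations T = 9.3 seconds; n = 11.
Posterior: Gamma(2.30+11, 8.54+9.3) = Gamma(13.30, 17.84).
The predictive distribution for the next observation is Lomax; its mean is β/(α−1) = 17.84/12.30 = 1.4504.

1.4504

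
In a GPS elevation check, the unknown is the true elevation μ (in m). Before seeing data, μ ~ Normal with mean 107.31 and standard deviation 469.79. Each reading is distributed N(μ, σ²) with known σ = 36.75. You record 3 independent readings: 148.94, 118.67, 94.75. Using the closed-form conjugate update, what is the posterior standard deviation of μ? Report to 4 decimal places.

For Normal data with known variance σ², a Normal(μ₀, σ₀²) prior on μ is conjugate. Posterior precision = 1/σ₀² + n/σ²; posterior mean is the precision-weighted average of μ₀ and x̄.
σ₀² = 469.79² = 220702.6441, σ² = 36.75² = 1350.5625; σ² + n·σ₀² = 1350.5625 + 3·220702.6441 = 663458.4948.
Posterior precision = 1/σ₀² + n/σ² = 1/220702.6441 + 3/1350.5625 = (σ² + n·σ₀²)/(σ₀²σ²) = 663458.4948/(220702.6441·1350.5625); posterior variance σₙ² = σ₀²σ²/(σ² + n·σ₀²) = 220702.6441·1350.5625/663458.4948 = 449.271080.
Posterior SD = √σₙ² = √(220702.6441·1350.5625/663458.4948) = 21.1960.

21.1960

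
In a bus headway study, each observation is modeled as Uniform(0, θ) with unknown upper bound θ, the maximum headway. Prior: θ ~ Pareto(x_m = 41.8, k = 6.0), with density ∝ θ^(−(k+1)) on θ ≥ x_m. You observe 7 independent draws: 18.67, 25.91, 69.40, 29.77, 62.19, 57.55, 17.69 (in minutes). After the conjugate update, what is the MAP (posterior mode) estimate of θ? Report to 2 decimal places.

69.40

A Pareto(scale x_m, shape k) prior on the upper bound θ of Uniform(0, θ) is conjugate: posterior is Pareto(max(x_m, max xᵢ), k + n).
Sample maximum = 69.40; prior scale x_m = 41.8 → posterior scale = max = 69.40.
Posterior shape = 6.0 + 7 = 13.0.
The Pareto density is decreasing on [x_m, ∞), so the mode is x_m = 69.40.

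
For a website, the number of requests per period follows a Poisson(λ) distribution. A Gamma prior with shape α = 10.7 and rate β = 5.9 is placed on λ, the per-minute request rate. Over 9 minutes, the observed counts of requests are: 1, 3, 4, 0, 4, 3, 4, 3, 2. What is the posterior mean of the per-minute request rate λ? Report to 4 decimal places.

With a Gamma(shape α, rate β) prior, the Poisson likelihood is conjugate: the posterior is Gamma(α + ΣXᵢ, β + n).
Sum of counts S = 24 over n = 9 minutes.
Posterior: Gamma(α+S, β+n) = Gamma(10.7+24, 5.9+9) = Gamma(34.7, 14.9).
Posterior mean = α/β = 34.7/14.9 = 2.3289.

2.3289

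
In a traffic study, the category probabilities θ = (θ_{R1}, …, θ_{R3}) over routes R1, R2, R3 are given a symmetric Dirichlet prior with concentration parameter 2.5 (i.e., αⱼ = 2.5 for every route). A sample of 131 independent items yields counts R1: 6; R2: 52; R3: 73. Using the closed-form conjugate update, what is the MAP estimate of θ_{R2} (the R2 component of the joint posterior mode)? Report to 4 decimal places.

0.3948

The Dirichlet prior is conjugate to the Multinomial likelihood: each posterior αⱼ = prior αⱼ + observed count nⱼ.
Posterior concentration: (8.5, 54.5, 75.5), total = 138.5.
Joint mode component: (α_{R2}−1)/(Σα−K) = 53.5/135.5 = 0.3948.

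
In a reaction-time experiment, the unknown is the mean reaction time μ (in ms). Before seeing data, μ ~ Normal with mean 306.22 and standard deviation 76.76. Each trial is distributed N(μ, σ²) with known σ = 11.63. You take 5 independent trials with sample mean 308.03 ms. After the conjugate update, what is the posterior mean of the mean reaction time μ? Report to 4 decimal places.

For Normal data with known variance σ², a Normal(μ₀, σ₀²) prior on μ is conjugate. Posterior precision = 1/σ₀² + n/σ²; posterior mean is the precision-weighted average of μ₀ and x̄.
n·x̄ = 5·308.03 = 1540.15.
σ₀² = 76.76² = 5892.0976, σ² = 11.63² = 135.2569; σ² + n·σ₀² = 135.2569 + 5·5892.0976 = 29595.7449.
Posterior mean = (μ₀/σ₀² + n·x̄/σ²)/(1/σ₀² + n/σ²) = (σ²·μ₀ + σ₀²·n·x̄)/(σ² + n·σ₀²) = (135.2569·306.22 + 5892.0976·1540.15)/29595.7449 = 9116132.486558/29595.7449 = 308.0217.

308.0217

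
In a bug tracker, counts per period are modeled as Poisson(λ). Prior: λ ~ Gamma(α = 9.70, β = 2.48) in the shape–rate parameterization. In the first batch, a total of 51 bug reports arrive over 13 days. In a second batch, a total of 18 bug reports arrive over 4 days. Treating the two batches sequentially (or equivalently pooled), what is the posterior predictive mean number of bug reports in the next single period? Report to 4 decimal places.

With a Gamma(shape α, rate β) prior, the Poisson likelihood is conjugate: the posterior is Gamma(α + ΣXᵢ, β + n).
After batch 1: Gamma(α+S, β+n) = Gamma(9.70+51, 2.48+13) = Gamma(60.70, 15.48).
After batch 2: Gamma(α+S, β+n) = Gamma(60.70+18, 15.48+4) = Gamma(78.70, 19.48).
The predictive distribution for one future period is NegBinom with mean α/β = 4.0400.

4.0400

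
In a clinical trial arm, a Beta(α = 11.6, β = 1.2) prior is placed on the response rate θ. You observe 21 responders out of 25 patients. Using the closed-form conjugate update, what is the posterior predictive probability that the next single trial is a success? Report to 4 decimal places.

0.8624

The Beta prior is conjugate to a Binomial/Bernoulli likelihood; the update adds successes to α and failures to β.
Posterior: Beta(α+k, β+n−k) = Beta(11.6+21, 1.2+4) = Beta(32.6, 5.2).
For a single future Bernoulli trial, P(success | data) = α/(α+β) = 0.8624.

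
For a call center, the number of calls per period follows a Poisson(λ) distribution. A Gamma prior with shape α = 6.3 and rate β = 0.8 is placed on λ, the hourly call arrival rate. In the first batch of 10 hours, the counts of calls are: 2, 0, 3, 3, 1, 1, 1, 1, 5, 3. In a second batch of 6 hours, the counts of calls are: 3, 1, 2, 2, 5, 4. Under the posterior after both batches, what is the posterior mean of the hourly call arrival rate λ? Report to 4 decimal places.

With a Gamma(shape α, rate β) prior, the Poisson likelihood is conjugate: the posterior is Gamma(α + ΣXᵢ, β + n).
Batch 1: sum of counts S = 20 over n = 10 hours.
After batch 1: Gamma(α+S, β+n) = Gamma(6.3+20, 0.8+10) = Gamma(26.3, 10.8).
Batch 2: sum of counts S = 17 over n = 6 hours.
After batch 2: Gamma(α+S, β+n) = Gamma(26.3+17, 10.8+6) = Gamma(43.3, 16.8).
Posterior mean = α/β = 43.3/16.8 = 2.5774.

2.5774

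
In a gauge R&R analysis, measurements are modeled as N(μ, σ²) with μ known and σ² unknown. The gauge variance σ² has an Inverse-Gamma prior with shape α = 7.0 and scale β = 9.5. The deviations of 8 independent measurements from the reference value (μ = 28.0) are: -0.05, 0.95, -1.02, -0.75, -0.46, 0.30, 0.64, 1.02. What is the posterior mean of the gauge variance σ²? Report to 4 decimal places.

With known mean μ and an Inverse-Gamma(α, β) prior on σ², the Normal likelihood is conjugate: posterior is Inv-Gamma(α + n/2, β + Σ(xᵢ−μ)²/2).
Σ(xᵢ−μ)² = (-0.05)² + (0.95)² + (-1.02)² + (-0.75)² + (-0.46)² + (0.30)² + (0.64)² + (1.02)² = 4.2595.
Posterior: Inv-Gamma(7.0 + 8/2, 9.5 + 4.2595/2) = Inv-Gamma(11.00, 11.62975).
E[σ²|data] = β/(α−1) = 11.62975/10.00 = 1.1630.

1.1630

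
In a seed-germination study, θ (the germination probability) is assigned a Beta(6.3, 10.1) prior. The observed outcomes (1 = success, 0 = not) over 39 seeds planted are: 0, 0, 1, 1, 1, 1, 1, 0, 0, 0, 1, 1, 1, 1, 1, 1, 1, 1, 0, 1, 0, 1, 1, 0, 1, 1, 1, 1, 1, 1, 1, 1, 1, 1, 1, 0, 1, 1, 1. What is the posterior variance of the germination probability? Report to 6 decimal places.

The Beta prior is conjugate to a Binomial/Bernoulli likelihood; the update adds successes to α and failures to β.
Posterior: Beta(α+k, β+n−k) = Beta(6.3+30, 10.1+9) = Beta(36.3, 19.1).
Var = αβ/((α+β)²(α+β+1)) = 36.3·19.1/(55.4²·56.4) = 0.004005.

0.004005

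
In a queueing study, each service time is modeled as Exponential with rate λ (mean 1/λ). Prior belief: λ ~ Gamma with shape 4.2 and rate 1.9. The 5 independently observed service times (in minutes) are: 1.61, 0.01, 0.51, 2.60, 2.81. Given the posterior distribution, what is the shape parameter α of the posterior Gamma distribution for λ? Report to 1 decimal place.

With a Gamma(shape α, rate β) prior on the exponential rate λ, the posterior after n observations with total T = Σxᵢ is Gamma(α+n, β+T).
Sum of observations T = 7.54 minutes; n = 5.
Posterior: Gamma(4.2+5, 1.9+7.54) = Gamma(9.2, 9.44).
Posterior α = 9.2.

9.2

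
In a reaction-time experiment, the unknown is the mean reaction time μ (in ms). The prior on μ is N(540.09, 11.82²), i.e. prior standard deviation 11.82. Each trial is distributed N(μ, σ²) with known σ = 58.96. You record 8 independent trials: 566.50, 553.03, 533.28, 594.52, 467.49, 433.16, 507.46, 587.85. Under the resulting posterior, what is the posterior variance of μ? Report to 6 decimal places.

105.720870

For Normal data with known variance σ², a Normal(μ₀, σ₀²) prior on μ is conjugate. Posterior precision = 1/σ₀² + n/σ²; posterior mean is the precision-weighted average of μ₀ and x̄.
σ₀² = 11.82² = 139.7124, σ² = 58.96² = 3476.2816; σ² + n·σ₀² = 3476.2816 + 8·139.7124 = 4593.9808.
Posterior precision = 1/σ₀² + n/σ² = 1/139.7124 + 8/3476.2816 = (σ² + n·σ₀²)/(σ₀²σ²) = 4593.9808/(139.7124·3476.2816); posterior variance σₙ² = σ₀²σ²/(σ² + n·σ₀²) = 139.7124·3476.2816/4593.9808 = 105.720870.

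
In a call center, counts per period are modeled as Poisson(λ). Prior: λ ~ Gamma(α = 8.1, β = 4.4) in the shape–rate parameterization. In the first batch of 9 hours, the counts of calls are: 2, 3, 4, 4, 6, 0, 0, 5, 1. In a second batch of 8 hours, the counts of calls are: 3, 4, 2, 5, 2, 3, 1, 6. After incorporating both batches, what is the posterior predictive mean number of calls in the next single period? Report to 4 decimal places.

With a Gamma(shape α, rate β) prior, the Poisson likelihood is conjugate: the posterior is Gamma(α + ΣXᵢ, β + n).
Batch 1: sum of counts S = 25 over n = 9 hours.
After batch 1: Gamma(α+S, β+n) = Gamma(8.1+25, 4.4+9) = Gamma(33.1, 13.4).
Batch 2: sum of counts S = 26 over n = 8 hours.
After batch 2: Gamma(α+S, β+n) = Gamma(33.1+26, 13.4+8) = Gamma(59.1, 21.4).
The predictive distribution for one future period is NegBinom with mean α/β = 2.7617.

2.7617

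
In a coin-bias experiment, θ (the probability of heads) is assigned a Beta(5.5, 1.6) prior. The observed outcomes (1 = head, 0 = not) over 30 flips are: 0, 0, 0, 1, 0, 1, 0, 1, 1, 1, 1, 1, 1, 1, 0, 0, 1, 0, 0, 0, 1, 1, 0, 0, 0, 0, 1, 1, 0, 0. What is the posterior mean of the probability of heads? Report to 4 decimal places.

0.5256

The Beta prior is conjugate to a Binomial/Bernoulli likelihood; the update adds successes to α and failures to β.
Posterior: Beta(α+k, β+n−k) = Beta(5.5+14, 1.6+16) = Beta(19.5, 17.6).
Posterior mean = α/(α+β) = 19.5/37.1 = 0.5256.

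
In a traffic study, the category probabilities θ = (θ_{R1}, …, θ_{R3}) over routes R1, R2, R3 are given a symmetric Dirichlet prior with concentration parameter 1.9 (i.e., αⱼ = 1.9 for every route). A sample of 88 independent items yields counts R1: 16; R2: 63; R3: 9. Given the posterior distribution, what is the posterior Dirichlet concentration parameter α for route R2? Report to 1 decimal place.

64.9

The Dirichlet prior is conjugate to the Multinomial likelihood: each posterior αⱼ = prior αⱼ + observed count nⱼ.
Posterior concentration: (17.9, 64.9, 10.9), total = 93.7.
α_{R2} = 1.9 + 63 = 64.9.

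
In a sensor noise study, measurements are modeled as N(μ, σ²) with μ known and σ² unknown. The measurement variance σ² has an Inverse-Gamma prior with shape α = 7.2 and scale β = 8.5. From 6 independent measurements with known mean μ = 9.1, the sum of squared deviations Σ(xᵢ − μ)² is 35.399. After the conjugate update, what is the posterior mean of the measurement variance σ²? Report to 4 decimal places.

2.8478

With known mean μ and an Inverse-Gamma(α, β) prior on σ², the Normal likelihood is conjugate: posterior is Inv-Gamma(α + n/2, β + Σ(xᵢ−μ)²/2).
Posterior: Inv-Gamma(7.2 + 6/2, 8.5 + 35.399/2) = Inv-Gamma(10.20, 26.1995).
E[σ²|data] = β/(α−1) = 26.1995/9.20 = 2.8478.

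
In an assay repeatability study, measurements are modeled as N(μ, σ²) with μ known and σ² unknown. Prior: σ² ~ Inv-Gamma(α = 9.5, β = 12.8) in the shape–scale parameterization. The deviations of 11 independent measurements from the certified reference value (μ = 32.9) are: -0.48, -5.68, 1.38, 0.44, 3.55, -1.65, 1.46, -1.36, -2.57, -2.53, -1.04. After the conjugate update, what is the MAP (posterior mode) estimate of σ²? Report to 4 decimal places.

2.9245

With known mean μ and an Inverse-Gamma(α, β) prior on σ², the Normal likelihood is conjugate: posterior is Inv-Gamma(α + n/2, β + Σ(xᵢ−μ)²/2).
Σ(xᵢ−μ)² = (-0.48)² + (-5.68)² + (1.38)² + (0.44)² + (3.55)² + (-1.65)² + (1.46)² + (-1.36)² + (-2.57)² + (-2.53)² + (-1.04)² = 67.9844.
Posterior: Inv-Gamma(9.5 + 11/2, 12.8 + 67.9844/2) = Inv-Gamma(15.00, 46.79220).
Mode = β/(α+1) = 46.79220/16.00 = 2.9245.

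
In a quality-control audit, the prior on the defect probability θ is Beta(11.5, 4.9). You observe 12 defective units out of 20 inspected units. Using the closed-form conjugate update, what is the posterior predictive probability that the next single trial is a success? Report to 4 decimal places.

The Beta prior is conjugate to a Binomial/Bernoulli likelihood; the update adds successes to α and failures to β.
Posterior: Beta(α+k, β+n−k) = Beta(11.5+12, 4.9+8) = Beta(23.5, 12.9).
For a single future Bernoulli trial, P(success | data) = α/(α+β) = 0.6456.

0.6456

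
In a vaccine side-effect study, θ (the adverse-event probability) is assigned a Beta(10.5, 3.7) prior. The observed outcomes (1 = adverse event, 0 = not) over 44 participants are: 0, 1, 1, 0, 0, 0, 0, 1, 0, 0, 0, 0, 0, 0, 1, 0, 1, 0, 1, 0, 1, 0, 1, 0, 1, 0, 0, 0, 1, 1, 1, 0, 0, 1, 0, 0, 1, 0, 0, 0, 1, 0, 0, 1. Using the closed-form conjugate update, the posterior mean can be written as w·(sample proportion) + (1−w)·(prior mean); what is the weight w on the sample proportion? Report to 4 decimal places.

0.7560

The Beta prior is conjugate to a Binomial/Bernoulli likelihood; the update adds successes to α and failures to β.
Posterior mean = (α₀+k)/(α₀+β₀+n) = [n/(α₀+β₀+n)]·(k/n) + [(α₀+β₀)/(α₀+β₀+n)]·α₀/(α₀+β₀), so only n and the prior enter the weight.
The weight on the data is w = n/(α₀+β₀+n) = 44/(10.5+3.7+44) = 44/58.2 = 0.7560.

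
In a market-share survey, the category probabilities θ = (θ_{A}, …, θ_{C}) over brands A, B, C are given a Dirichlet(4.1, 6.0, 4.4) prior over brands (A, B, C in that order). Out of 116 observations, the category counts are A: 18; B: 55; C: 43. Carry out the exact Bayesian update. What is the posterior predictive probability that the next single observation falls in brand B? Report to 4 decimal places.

0.4674

The Dirichlet prior is conjugate to the Multinomial likelihood: each posterior αⱼ = prior αⱼ + observed count nⱼ.
Posterior concentration: (22.1, 61.0, 47.4), total = 130.5.
P(next = B | data) = α_{B}/Σα = 0.4674.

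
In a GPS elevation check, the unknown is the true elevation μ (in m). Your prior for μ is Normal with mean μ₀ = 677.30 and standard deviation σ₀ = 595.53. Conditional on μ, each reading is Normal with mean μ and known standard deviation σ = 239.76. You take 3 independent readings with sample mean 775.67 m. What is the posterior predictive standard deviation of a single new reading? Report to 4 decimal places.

For Normal data with known variance σ², a Normal(μ₀, σ₀²) prior on μ is conjugate. Posterior precision = 1/σ₀² + n/σ²; posterior mean is the precision-weighted average of μ₀ and x̄.
σ₀² = 595.53² = 354655.9809, σ² = 239.76² = 57484.8576; σ² + n·σ₀² = 57484.8576 + 3·354655.9809 = 1121452.8003.
Posterior precision = 1/σ₀² + n/σ² = 1/354655.9809 + 3/57484.8576 = (σ² + n·σ₀²)/(σ₀²σ²) = 1121452.8003/(354655.9809·57484.8576); posterior variance σₙ² = σ₀²σ²/(σ² + n·σ₀²) = 354655.9809·57484.8576/1121452.8003 = 18179.408490.
Predictive variance for one new observation = σₙ² + σ² = 354655.9809·57484.8576/1121452.8003 + 57484.8576 = σ²·(σ₀² + 1121452.8003)/1121452.8003 = 57484.8576·1476108.7812/1121452.8003 = 75664.266090; SD = √(57484.8576·1476108.7812/1121452.8003) = 275.0714.

275.0714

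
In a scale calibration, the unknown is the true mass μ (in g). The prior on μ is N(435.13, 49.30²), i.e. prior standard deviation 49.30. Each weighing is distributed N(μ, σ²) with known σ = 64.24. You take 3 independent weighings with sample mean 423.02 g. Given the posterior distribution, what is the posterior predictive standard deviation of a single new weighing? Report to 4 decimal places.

For Normal data with known variance σ², a Normal(μ₀, σ₀²) prior on μ is conjugate. Posterior precision = 1/σ₀² + n/σ²; posterior mean is the precision-weighted average of μ₀ and x̄.
σ₀² = 49.30² = 2430.49, σ² = 64.24² = 4126.7776; σ² + n·σ₀² = 4126.7776 + 3·2430.49 = 11418.2476.
Posterior precision = 1/σ₀² + n/σ² = 1/2430.49 + 3/4126.7776 = (σ² + n·σ₀²)/(σ₀²σ²) = 11418.2476/(2430.49·4126.7776); posterior variance σₙ² = σ₀²σ²/(σ² + n·σ₀²) = 2430.49·4126.7776/11418.2476 = 878.426536.
Predictive variance for one new observation = σₙ² + σ² = 2430.49·4126.7776/11418.2476 + 4126.7776 = σ²·(σ₀² + 11418.2476)/11418.2476 = 4126.7776·13848.7376/11418.2476 = 5005.204136; SD = √(4126.7776·13848.7376/11418.2476) = 70.7475.

70.7475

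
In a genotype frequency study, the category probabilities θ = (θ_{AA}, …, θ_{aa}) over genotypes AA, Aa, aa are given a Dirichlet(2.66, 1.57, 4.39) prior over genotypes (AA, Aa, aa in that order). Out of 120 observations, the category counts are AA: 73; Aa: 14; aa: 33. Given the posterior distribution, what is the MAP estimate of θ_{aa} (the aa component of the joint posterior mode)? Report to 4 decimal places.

The Dirichlet prior is conjugate to the Multinomial likelihood: each posterior αⱼ = prior αⱼ + observed count nⱼ.
Posterior concentration: (75.66, 15.57, 37.39), total = 128.62.
Joint mode component: (α_{aa}−1)/(Σα−K) = 36.39/125.62 = 0.2897.

0.2897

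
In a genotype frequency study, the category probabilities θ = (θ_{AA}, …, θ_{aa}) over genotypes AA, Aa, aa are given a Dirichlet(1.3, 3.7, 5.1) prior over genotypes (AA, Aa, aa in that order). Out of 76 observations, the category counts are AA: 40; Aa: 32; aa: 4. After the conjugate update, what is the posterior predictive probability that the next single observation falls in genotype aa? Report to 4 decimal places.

0.1057

The Dirichlet prior is conjugate to the Multinomial likelihood: each posterior αⱼ = prior αⱼ + observed count nⱼ.
Posterior concentration: (41.3, 35.7, 9.1), total = 86.1.
P(next = aa | data) = α_{aa}/Σα = 0.1057.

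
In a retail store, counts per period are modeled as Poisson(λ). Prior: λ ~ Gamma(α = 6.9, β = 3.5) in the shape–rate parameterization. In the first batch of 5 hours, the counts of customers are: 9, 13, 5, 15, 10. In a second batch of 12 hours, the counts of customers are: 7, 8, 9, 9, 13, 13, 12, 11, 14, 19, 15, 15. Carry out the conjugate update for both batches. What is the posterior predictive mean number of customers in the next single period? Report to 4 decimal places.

9.9463

With a Gamma(shape α, rate β) prior, the Poisson likelihood is conjugate: the posterior is Gamma(α + ΣXᵢ, β + n).
Batch 1: sum of counts S = 52 over n = 5 hours.
After batch 1: Gamma(α+S, β+n) = Gamma(6.9+52, 3.5+5) = Gamma(58.9, 8.5).
Batch 2: sum of counts S = 145 over n = 12 hours.
After batch 2: Gamma(α+S, β+n) = Gamma(58.9+145, 8.5+12) = Gamma(203.9, 20.5).
The predictive distribution for one future period is NegBinom with mean α/β = 9.9463.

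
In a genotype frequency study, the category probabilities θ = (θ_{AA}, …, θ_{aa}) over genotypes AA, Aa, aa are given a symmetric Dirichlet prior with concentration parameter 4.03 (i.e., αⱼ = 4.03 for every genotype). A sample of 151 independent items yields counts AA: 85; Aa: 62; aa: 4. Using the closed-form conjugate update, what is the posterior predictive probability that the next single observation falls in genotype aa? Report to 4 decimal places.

The Dirichlet prior is conjugate to the Multinomial likelihood: each posterior αⱼ = prior αⱼ + observed count nⱼ.
Posterior concentration: (89.03, 66.03, 8.03), total = 163.09.
P(next = aa | data) = α_{aa}/Σα = 0.0492.

0.0492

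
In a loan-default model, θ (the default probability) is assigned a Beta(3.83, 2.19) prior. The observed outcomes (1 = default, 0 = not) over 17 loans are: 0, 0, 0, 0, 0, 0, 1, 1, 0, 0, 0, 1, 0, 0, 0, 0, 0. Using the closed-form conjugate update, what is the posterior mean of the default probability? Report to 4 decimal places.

0.2967

The Beta prior is conjugate to a Binomial/Bernoulli likelihood; the update adds successes to α and failures to β.
Posterior: Beta(α+k, β+n−k) = Beta(3.83+3, 2.19+14) = Beta(6.83, 16.19).
Posterior mean = α/(α+β) = 6.83/23.02 = 0.2967.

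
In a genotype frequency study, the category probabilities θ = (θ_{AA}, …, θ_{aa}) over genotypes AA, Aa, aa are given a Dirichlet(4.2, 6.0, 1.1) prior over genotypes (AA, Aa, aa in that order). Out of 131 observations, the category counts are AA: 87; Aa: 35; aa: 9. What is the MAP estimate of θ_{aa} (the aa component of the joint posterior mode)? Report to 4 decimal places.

0.0653

The Dirichlet prior is conjugate to the Multinomial likelihood: each posterior αⱼ = prior αⱼ + observed count nⱼ.
Posterior concentration: (91.2, 41.0, 10.1), total = 142.3.
Joint mode component: (α_{aa}−1)/(Σα−K) = 9.1/139.3 = 0.0653.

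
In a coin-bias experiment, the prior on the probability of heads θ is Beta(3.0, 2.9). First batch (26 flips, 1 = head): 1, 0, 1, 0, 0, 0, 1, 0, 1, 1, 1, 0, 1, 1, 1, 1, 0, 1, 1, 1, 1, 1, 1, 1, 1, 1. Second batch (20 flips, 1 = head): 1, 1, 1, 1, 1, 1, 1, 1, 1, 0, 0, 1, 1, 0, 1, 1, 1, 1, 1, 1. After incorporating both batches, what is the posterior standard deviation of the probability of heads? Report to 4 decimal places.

0.0594

The Beta prior is conjugate to a Binomial/Bernoulli likelihood; the update adds successes to α and failures to β.
After batch 1: Beta(3.0+19, 2.9+7) = Beta(22.0, 9.9).
After batch 2: Beta(22.0+17, 9.9+3) = Beta(39.0, 12.9).
Var = αβ/((α+β)²(α+β+1)) = 39.0·12.9/(51.9²·52.9) = 0.00353073; SD = √0.00353073 = 0.0594.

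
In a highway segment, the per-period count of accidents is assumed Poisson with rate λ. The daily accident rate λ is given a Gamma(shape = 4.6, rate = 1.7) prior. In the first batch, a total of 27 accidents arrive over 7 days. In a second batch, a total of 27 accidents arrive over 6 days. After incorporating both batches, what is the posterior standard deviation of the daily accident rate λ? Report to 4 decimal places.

0.5208

With a Gamma(shape α, rate β) prior, the Poisson likelihood is conjugate: the posterior is Gamma(α + ΣXᵢ, β + n).
After batch 1: Gamma(α+S, β+n) = Gamma(4.6+27, 1.7+7) = Gamma(31.6, 8.7).
After batch 2: Gamma(α+S, β+n) = Gamma(31.6+27, 8.7+6) = Gamma(58.6, 14.7).
SD = √α/β = √58.6/14.7 = 0.5208.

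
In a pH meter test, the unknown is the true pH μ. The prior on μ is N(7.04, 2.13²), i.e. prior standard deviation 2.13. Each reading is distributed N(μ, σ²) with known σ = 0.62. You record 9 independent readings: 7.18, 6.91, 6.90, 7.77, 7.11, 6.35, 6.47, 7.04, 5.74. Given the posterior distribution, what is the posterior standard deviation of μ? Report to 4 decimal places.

0.2057

For Normal data with known variance σ², a Normal(μ₀, σ₀²) prior on μ is conjugate. Posterior precision = 1/σ₀² + n/σ²; posterior mean is the precision-weighted average of μ₀ and x̄.
σ₀² = 2.13² = 4.5369, σ² = 0.62² = 0.3844; σ² + n·σ₀² = 0.3844 + 9·4.5369 = 41.2165.
Posterior precision = 1/σ₀² + n/σ² = 1/4.5369 + 9/0.3844 = (σ² + n·σ₀²)/(σ₀²σ²) = 41.2165/(4.5369·0.3844); posterior variance σₙ² = σ₀²σ²/(σ² + n·σ₀²) = 4.5369·0.3844/41.2165 = 0.042313.
Posterior SD = √σₙ² = √(4.5369·0.3844/41.2165) = 0.2057.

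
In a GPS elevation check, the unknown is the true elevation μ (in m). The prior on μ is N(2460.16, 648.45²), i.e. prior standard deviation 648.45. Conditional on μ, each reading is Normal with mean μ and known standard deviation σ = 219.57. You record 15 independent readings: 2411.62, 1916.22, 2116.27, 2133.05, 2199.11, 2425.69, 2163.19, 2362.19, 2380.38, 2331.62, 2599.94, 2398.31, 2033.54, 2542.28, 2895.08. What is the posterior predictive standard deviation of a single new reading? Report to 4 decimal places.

For Normal data with known variance σ², a Normal(μ₀, σ₀²) prior on μ is conjugate. Posterior precision = 1/σ₀² + n/σ²; posterior mean is the precision-weighted average of μ₀ and x̄.
σ₀² = 648.45² = 420487.4025, σ² = 219.57² = 48210.9849; σ² + n·σ₀² = 48210.9849 + 15·420487.4025 = 6355522.0224.
Posterior precision = 1/σ₀² + n/σ² = 1/420487.4025 + 15/48210.9849 = (σ² + n·σ₀²)/(σ₀²σ²) = 6355522.0224/(420487.4025·48210.9849); posterior variance σₙ² = σ₀²σ²/(σ² + n·σ₀²) = 420487.4025·48210.9849/6355522.0224 = 3189.684772.
Predictive variance for one new observation = σₙ² + σ² = 420487.4025·48210.9849/6355522.0224 + 48210.9849 = σ²·(σ₀² + 6355522.0224)/6355522.0224 = 48210.9849·6776009.4249/6355522.0224 = 51400.669672; SD = √(48210.9849·6776009.4249/6355522.0224) = 226.7172.

226.7172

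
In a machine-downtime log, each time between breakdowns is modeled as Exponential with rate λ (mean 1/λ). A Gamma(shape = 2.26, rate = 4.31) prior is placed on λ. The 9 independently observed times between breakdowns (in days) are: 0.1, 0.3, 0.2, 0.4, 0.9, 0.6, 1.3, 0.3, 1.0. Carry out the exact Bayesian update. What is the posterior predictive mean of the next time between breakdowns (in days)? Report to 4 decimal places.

0.9172

With a Gamma(shape α, rate β) prior on the exponential rate λ, the posterior after n observations with total T = Σxᵢ is Gamma(α+n, β+T).
Sum of observations T = 5.1 days; n = 9.
Posterior: Gamma(2.26+9, 4.31+5.1) = Gamma(11.26, 9.41).
The predictive distribution for the next observation is Lomax; its mean is β/(α−1) = 9.41/10.26 = 0.9172.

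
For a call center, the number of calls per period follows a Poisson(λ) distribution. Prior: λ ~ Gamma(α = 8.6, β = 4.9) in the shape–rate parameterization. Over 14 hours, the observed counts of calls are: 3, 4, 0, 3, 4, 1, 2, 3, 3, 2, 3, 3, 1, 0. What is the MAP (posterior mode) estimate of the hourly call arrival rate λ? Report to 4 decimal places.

With a Gamma(shape α, rate β) prior, the Poisson likelihood is conjugate: the posterior is Gamma(α + ΣXᵢ, β + n).
Sum of counts S = 32 over n = 14 hours.
Posterior: Gamma(α+S, β+n) = Gamma(8.6+32, 4.9+14) = Gamma(40.6, 18.9).
Mode of Gamma(α,β) for α≥1 is (α−1)/β = 39.6/18.9 = 2.0952.

2.0952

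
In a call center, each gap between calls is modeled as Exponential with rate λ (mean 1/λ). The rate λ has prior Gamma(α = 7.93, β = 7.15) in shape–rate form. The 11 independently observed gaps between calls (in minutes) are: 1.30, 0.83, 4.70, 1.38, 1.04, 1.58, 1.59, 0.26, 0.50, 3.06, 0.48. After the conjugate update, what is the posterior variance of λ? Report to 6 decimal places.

0.033224

With a Gamma(shape α, rate β) prior on the exponential rate λ, the posterior after n observations with total T = Σxᵢ is Gamma(α+n, β+T).
Sum of observations T = 16.72 minutes; n = 11.
Posterior: Gamma(7.93+11, 7.15+16.72) = Gamma(18.93, 23.87).
Var = α/β² = 0.033224.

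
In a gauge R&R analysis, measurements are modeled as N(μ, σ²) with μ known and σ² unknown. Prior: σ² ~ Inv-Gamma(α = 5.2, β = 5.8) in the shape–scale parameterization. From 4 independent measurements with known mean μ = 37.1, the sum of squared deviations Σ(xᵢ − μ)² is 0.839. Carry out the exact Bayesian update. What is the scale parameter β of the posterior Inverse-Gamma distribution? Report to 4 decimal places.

With known mean μ and an Inverse-Gamma(α, β) prior on σ², the Normal likelihood is conjugate: posterior is Inv-Gamma(α + n/2, β + Σ(xᵢ−μ)²/2).
Posterior: Inv-Gamma(5.2 + 4/2, 5.8 + 0.839/2) = Inv-Gamma(7.20, 6.2195).
Posterior β = 6.2195.

6.2195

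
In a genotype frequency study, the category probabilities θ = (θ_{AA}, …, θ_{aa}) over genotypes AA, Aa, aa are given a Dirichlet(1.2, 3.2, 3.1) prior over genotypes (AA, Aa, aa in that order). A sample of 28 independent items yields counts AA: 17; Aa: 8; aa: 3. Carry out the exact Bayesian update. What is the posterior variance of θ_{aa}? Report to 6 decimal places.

The Dirichlet prior is conjugate to the Multinomial likelihood: each posterior αⱼ = prior αⱼ + observed count nⱼ.
Posterior concentration: (18.2, 11.2, 6.1), total = 35.5.
Var[θ_j] = α_j(Σα−α_j)/((Σα)²(Σα+1)) = 6.1·29.4/(35.5²·36.5) = 0.003899.

0.003899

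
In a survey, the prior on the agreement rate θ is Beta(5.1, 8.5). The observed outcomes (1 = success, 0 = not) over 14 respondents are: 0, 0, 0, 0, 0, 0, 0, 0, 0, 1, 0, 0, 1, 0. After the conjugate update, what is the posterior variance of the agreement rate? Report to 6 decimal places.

0.006681

The Beta prior is conjugate to a Binomial/Bernoulli likelihood; the update adds successes to α and failures to β.
Posterior: Beta(α+k, β+n−k) = Beta(5.1+2, 8.5+12) = Beta(7.1, 20.5).
Var = αβ/((α+β)²(α+β+1)) = 7.1·20.5/(27.6²·28.6) = 0.006681.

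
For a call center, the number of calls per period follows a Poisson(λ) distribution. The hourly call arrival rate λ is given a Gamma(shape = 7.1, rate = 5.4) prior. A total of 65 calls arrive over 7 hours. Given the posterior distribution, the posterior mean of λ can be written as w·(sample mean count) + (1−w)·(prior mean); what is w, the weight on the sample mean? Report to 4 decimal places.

0.5645

With a Gamma(shape α, rate β) prior, the Poisson likelihood is conjugate: the posterior is Gamma(α + ΣXᵢ, β + n).
Posterior mean = (α₀+S)/(β₀+n) = [n/(β₀+n)]·(S/n) + [β₀/(β₀+n)]·(α₀/β₀), so only n and β₀ enter the weight.
Weight on data w = n/(β₀+n) = 7/(5.4+7) = 7/12.4 = 0.5645.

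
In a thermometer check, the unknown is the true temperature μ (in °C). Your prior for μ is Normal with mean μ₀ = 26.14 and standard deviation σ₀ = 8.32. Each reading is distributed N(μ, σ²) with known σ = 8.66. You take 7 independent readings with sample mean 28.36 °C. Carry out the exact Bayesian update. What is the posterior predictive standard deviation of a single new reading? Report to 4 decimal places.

9.1801

For Normal data with known variance σ², a Normal(μ₀, σ₀²) prior on μ is conjugate. Posterior precision = 1/σ₀² + n/σ²; posterior mean is the precision-weighted average of μ₀ and x̄.
σ₀² = 8.32² = 69.2224, σ² = 8.66² = 74.9956; σ² + n·σ₀² = 74.9956 + 7·69.2224 = 559.5524.
Posterior precision = 1/σ₀² + n/σ² = 1/69.2224 + 7/74.9956 = (σ² + n·σ₀²)/(σ₀²σ²) = 559.5524/(69.2224·74.9956); posterior variance σₙ² = σ₀²σ²/(σ² + n·σ₀²) = 69.2224·74.9956/559.5524 = 9.277729.
Predictive variance for one new observation = σₙ² + σ² = 69.2224·74.9956/559.5524 + 74.9956 = σ²·(σ₀² + 559.5524)/559.5524 = 74.9956·628.7748/559.5524 = 84.273329; SD = √(74.9956·628.7748/559.5524) = 9.1801.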